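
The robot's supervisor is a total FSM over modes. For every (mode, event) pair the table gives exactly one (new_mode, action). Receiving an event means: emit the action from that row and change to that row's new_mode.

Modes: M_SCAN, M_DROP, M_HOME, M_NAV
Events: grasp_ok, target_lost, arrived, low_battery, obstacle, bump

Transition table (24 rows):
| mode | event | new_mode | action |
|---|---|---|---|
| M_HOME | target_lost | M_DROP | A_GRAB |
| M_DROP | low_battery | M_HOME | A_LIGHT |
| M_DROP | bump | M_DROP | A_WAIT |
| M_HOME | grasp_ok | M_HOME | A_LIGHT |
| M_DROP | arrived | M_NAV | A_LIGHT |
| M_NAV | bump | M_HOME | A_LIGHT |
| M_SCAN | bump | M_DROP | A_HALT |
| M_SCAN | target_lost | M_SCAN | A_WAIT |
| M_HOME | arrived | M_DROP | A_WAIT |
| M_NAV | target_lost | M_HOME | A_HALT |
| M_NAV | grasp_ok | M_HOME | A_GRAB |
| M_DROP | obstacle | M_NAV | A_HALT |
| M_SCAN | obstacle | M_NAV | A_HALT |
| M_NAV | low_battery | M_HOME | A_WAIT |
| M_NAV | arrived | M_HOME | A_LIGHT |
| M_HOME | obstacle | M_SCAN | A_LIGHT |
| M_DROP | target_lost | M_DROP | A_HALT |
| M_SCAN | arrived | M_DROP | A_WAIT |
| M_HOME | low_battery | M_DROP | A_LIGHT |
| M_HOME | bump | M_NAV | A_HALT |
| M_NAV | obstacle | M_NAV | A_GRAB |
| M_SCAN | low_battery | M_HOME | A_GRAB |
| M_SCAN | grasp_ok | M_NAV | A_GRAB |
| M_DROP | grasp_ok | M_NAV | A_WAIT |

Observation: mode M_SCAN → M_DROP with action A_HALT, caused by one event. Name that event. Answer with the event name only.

try grasp_ok: (M_SCAN, grasp_ok) → (M_NAV, A_GRAB)
try target_lost: (M_SCAN, target_lost) → (M_SCAN, A_WAIT)
try arrived: (M_SCAN, arrived) → (M_DROP, A_WAIT)
try low_battery: (M_SCAN, low_battery) → (M_HOME, A_GRAB)
try obstacle: (M_SCAN, obstacle) → (M_NAV, A_HALT)
try bump: (M_SCAN, bump) → (M_DROP, A_HALT)  ← matches

bump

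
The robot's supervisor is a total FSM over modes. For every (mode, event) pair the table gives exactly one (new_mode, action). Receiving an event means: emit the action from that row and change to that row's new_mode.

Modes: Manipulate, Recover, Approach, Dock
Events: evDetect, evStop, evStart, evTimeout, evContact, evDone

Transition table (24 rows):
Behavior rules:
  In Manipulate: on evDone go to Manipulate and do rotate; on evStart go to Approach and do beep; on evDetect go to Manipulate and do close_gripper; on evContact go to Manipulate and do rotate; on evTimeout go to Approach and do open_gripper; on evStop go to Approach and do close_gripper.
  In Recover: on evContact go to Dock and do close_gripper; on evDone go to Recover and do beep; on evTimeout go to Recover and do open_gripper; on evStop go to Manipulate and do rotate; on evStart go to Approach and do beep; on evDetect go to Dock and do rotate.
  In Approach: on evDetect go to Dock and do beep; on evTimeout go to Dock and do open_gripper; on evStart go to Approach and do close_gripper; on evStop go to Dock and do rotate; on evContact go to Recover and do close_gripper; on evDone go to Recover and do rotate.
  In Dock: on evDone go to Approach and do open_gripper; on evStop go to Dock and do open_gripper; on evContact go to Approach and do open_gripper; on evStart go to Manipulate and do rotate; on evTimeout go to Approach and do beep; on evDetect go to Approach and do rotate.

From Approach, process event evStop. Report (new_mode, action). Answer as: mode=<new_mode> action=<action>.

mode=Dock action=rotate

current mode = Approach; filter table to that mode:
  (Approach, evDetect) → (Dock, beep)
  (Approach, evTimeout) → (Dock, open_gripper)
  (Approach, evStart) → (Approach, close_gripper)
  (Approach, evStop) → (Dock, rotate)  ← event matches
  (Approach, evContact) → (Recover, close_gripper)
  (Approach, evDone) → (Recover, rotate)
event = evStop selects (Dock, rotate)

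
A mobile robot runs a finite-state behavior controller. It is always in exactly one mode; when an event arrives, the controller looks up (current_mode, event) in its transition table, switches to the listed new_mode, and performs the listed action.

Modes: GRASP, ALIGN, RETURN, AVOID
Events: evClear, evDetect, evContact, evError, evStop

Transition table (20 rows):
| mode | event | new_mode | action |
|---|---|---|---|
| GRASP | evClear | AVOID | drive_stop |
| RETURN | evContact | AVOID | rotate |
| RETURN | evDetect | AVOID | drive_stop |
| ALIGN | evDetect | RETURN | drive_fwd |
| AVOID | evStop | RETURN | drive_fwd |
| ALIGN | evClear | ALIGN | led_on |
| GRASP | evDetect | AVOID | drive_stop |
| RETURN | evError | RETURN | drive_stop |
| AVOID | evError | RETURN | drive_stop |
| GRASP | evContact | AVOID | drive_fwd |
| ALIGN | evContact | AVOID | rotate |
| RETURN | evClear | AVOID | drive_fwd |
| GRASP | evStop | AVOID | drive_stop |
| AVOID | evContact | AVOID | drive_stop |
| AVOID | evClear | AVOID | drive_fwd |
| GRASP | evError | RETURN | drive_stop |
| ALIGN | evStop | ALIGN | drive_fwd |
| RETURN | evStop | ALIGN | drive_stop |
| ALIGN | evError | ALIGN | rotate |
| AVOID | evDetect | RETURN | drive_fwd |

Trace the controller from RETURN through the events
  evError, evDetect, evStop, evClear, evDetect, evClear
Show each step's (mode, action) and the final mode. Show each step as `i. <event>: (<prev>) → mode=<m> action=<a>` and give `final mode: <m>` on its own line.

1. evError: (RETURN) → mode=RETURN action=drive_stop
2. evDetect: (RETURN) → mode=AVOID action=drive_stop
3. evStop: (AVOID) → mode=RETURN action=drive_fwd
4. evClear: (RETURN) → mode=AVOID action=drive_fwd
5. evDetect: (AVOID) → mode=RETURN action=drive_fwd
6. evClear: (RETURN) → mode=AVOID action=drive_fwd

final mode: AVOID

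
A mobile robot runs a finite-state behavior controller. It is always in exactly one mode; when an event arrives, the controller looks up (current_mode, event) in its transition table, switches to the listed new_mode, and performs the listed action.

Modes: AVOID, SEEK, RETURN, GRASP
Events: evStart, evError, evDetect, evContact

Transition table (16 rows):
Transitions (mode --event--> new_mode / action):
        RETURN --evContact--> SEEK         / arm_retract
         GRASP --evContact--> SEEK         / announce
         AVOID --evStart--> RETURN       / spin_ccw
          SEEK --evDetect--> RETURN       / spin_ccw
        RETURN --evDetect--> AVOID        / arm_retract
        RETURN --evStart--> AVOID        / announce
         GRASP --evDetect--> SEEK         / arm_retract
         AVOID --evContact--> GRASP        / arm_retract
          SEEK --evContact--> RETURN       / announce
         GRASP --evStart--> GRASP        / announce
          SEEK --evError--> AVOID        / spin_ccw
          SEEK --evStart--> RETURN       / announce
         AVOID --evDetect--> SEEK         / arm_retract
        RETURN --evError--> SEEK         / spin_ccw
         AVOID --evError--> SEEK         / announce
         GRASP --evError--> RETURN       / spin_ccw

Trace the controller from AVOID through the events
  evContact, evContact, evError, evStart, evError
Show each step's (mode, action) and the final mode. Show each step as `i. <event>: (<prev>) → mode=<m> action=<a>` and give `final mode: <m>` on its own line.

final mode: SEEK

1. evContact: (AVOID) → mode=GRASP action=arm_retract
2. evContact: (GRASP) → mode=SEEK action=announce
3. evError: (SEEK) → mode=AVOID action=spin_ccw
4. evStart: (AVOID) → mode=RETURN action=spin_ccw
5. evError: (RETURN) → mode=SEEK action=spin_ccw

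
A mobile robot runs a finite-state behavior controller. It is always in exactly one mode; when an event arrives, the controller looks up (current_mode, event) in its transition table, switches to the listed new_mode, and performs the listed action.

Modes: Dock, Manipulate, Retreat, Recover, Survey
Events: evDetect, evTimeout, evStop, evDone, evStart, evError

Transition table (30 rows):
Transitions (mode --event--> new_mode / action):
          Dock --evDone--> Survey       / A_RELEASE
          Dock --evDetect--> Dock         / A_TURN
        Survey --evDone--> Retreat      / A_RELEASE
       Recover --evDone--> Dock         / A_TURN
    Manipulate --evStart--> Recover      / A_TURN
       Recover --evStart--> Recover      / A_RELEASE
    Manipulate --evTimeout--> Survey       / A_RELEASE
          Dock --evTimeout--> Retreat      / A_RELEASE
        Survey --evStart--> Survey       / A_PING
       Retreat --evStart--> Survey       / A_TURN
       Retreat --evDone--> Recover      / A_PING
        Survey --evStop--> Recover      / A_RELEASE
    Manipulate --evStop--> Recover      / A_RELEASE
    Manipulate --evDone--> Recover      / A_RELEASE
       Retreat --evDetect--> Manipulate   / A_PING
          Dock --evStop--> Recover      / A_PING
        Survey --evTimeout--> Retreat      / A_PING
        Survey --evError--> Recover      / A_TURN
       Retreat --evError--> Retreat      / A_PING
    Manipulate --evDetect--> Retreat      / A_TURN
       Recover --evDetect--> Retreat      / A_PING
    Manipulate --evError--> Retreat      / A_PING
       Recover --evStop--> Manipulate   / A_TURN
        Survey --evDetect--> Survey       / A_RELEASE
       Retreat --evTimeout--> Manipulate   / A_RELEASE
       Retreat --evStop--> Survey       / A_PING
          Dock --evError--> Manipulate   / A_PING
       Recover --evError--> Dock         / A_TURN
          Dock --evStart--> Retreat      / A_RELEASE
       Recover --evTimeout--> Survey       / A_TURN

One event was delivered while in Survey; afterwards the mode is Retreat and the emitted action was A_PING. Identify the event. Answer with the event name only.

try evDetect: (Survey, evDetect) → (Survey, A_RELEASE)
try evTimeout: (Survey, evTimeout) → (Retreat, A_PING)  ← matches
try evStop: (Survey, evStop) → (Recover, A_RELEASE)
try evDone: (Survey, evDone) → (Retreat, A_RELEASE)
try evStart: (Survey, evStart) → (Survey, A_PING)
try evError: (Survey, evError) → (Recover, A_TURN)

evTimeout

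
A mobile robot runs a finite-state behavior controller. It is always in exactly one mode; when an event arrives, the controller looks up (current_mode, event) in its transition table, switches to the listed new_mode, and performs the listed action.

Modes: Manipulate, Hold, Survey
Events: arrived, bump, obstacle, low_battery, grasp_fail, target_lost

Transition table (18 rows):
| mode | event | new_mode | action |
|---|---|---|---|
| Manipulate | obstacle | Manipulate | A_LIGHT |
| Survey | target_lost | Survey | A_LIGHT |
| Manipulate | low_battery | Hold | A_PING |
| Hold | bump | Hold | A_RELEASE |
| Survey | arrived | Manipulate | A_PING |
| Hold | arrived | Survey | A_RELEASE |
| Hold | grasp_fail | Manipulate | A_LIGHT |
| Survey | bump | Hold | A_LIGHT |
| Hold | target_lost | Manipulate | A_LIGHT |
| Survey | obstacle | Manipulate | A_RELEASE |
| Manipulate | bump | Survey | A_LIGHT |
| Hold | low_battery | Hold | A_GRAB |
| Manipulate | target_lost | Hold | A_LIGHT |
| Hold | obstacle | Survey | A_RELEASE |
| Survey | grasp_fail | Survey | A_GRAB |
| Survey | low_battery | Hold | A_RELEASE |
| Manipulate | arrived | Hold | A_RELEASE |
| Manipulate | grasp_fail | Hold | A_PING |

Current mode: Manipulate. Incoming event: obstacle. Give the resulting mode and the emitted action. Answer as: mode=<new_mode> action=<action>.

current mode = Manipulate; filter table to that mode:
  (Manipulate, obstacle) → (Manipulate, A_LIGHT)  ← event matches
  (Manipulate, low_battery) → (Hold, A_PING)
  (Manipulate, bump) → (Survey, A_LIGHT)
  (Manipulate, target_lost) → (Hold, A_LIGHT)
  (Manipulate, arrived) → (Hold, A_RELEASE)
  (Manipulate, grasp_fail) → (Hold, A_PING)
event = obstacle selects (Manipulate, A_LIGHT)

mode=Manipulate action=A_LIGHT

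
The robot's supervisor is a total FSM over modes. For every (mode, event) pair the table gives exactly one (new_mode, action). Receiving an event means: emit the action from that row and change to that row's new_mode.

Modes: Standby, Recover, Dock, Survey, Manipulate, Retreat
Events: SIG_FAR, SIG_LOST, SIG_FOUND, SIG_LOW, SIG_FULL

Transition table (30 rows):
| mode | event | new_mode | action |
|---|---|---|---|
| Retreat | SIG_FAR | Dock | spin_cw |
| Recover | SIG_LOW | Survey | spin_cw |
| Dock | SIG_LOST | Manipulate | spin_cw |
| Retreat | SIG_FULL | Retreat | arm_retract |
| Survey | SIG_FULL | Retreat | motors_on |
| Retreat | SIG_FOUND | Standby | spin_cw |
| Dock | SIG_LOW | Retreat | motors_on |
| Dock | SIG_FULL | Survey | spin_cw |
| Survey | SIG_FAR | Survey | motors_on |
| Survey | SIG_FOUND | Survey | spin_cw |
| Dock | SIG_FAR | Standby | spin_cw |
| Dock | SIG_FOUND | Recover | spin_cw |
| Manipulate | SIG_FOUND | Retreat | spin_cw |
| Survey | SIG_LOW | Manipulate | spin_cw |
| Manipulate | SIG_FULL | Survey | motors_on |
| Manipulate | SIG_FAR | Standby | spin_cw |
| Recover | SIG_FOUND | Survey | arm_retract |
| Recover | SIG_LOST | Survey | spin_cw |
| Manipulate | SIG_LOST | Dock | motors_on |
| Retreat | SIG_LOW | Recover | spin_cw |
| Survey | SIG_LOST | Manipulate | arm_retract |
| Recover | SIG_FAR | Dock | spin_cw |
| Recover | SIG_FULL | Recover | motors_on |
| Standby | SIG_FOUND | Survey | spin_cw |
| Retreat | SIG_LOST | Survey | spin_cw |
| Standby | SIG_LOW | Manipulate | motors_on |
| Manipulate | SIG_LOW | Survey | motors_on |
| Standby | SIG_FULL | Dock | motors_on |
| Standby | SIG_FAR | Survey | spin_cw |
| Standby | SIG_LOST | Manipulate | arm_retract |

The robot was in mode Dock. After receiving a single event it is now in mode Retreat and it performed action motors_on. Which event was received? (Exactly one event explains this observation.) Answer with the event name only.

SIG_LOW

try SIG_FAR: (Dock, SIG_FAR) → (Standby, spin_cw)
try SIG_LOST: (Dock, SIG_LOST) → (Manipulate, spin_cw)
try SIG_FOUND: (Dock, SIG_FOUND) → (Recover, spin_cw)
try SIG_LOW: (Dock, SIG_LOW) → (Retreat, motors_on)  ← matches
try SIG_FULL: (Dock, SIG_FULL) → (Survey, spin_cw)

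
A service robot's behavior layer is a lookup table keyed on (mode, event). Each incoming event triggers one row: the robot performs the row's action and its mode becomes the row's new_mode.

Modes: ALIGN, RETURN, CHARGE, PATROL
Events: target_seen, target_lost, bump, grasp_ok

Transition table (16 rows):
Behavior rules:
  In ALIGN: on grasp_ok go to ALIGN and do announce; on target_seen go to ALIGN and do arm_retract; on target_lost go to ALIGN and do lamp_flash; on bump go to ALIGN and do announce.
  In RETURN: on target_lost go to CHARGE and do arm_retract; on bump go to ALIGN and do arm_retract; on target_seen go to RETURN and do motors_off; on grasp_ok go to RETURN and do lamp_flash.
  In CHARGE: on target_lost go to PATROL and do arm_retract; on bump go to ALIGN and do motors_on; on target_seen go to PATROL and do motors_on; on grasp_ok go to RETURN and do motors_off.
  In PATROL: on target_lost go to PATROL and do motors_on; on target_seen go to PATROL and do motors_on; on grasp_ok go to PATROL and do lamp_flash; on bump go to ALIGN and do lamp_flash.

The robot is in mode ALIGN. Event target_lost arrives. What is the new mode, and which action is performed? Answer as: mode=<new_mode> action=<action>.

current mode = ALIGN; filter table to that mode:
  (ALIGN, grasp_ok) → (ALIGN, announce)
  (ALIGN, target_seen) → (ALIGN, arm_retract)
  (ALIGN, target_lost) → (ALIGN, lamp_flash)  ← event matches
  (ALIGN, bump) → (ALIGN, announce)
event = target_lost selects (ALIGN, lamp_flash)

mode=ALIGN action=lamp_flash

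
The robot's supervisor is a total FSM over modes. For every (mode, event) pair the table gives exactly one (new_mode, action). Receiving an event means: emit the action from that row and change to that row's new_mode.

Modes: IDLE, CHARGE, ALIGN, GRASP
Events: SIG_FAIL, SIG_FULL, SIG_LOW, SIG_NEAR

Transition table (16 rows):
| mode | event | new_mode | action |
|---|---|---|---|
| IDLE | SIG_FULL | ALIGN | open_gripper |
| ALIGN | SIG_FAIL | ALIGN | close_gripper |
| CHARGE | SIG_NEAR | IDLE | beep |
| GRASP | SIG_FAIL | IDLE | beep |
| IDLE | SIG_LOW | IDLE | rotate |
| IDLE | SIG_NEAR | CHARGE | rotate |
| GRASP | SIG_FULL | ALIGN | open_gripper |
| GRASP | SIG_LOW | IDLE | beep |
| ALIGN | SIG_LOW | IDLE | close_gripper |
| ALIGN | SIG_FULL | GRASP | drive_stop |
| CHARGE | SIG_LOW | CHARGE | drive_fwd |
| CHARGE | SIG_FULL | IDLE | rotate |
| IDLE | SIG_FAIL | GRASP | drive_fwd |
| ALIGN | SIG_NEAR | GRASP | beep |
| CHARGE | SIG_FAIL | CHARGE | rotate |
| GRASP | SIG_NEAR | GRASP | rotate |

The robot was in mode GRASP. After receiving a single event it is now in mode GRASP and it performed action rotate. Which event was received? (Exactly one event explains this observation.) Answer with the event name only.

SIG_NEAR

try SIG_FAIL: (GRASP, SIG_FAIL) → (IDLE, beep)
try SIG_FULL: (GRASP, SIG_FULL) → (ALIGN, open_gripper)
try SIG_LOW: (GRASP, SIG_LOW) → (IDLE, beep)
try SIG_NEAR: (GRASP, SIG_NEAR) → (GRASP, rotate)  ← matches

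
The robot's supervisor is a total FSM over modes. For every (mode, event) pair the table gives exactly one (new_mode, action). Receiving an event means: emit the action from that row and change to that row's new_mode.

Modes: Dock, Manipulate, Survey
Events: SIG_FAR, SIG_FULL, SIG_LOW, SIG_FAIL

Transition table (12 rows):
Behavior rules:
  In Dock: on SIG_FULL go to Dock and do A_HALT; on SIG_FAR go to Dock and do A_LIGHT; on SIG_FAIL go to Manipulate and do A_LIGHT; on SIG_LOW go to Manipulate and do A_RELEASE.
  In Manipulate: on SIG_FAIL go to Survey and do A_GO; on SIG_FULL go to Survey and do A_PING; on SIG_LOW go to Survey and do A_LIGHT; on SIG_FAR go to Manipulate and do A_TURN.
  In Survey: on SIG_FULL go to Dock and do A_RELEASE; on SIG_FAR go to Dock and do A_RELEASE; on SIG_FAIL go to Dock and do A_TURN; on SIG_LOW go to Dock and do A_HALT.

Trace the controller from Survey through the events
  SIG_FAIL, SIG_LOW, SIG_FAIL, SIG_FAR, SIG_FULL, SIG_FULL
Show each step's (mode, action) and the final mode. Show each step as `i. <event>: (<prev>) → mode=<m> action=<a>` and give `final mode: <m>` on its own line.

final mode: Dock

1. SIG_FAIL: (Survey) → mode=Dock action=A_TURN
2. SIG_LOW: (Dock) → mode=Manipulate action=A_RELEASE
3. SIG_FAIL: (Manipulate) → mode=Survey action=A_GO
4. SIG_FAR: (Survey) → mode=Dock action=A_RELEASE
5. SIG_FULL: (Dock) → mode=Dock action=A_HALT
6. SIG_FULL: (Dock) → mode=Dock action=A_HALT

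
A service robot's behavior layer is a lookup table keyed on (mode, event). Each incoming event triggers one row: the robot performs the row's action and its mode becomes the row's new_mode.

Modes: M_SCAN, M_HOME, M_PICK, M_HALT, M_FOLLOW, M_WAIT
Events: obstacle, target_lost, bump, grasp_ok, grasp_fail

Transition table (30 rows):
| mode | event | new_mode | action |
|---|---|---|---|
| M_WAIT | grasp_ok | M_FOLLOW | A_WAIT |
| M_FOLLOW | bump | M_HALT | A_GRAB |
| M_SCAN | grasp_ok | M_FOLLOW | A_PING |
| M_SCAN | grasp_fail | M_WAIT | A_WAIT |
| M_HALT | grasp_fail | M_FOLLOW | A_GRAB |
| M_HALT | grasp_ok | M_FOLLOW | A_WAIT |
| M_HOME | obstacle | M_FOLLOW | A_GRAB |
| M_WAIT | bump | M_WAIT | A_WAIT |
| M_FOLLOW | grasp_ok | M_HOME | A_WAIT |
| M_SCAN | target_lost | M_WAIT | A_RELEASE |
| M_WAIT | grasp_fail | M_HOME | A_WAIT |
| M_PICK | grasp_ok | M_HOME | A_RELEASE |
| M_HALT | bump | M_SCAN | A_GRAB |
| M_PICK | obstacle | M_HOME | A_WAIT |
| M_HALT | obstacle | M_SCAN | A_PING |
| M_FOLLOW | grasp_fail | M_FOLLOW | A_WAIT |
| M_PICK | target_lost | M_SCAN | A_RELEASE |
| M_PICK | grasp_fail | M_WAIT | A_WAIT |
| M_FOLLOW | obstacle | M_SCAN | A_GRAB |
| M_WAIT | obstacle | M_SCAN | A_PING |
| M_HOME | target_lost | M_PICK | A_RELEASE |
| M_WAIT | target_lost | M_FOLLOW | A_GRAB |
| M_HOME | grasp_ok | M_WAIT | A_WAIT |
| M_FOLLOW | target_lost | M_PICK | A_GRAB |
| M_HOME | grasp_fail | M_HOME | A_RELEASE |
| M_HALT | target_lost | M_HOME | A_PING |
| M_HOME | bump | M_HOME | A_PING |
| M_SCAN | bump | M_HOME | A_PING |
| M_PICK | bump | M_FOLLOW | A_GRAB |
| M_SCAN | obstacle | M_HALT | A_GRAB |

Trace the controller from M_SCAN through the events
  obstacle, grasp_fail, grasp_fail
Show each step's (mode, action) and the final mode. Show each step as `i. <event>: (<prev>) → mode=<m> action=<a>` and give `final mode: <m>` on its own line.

1. obstacle: (M_SCAN) → mode=M_HALT action=A_GRAB
2. grasp_fail: (M_HALT) → mode=M_FOLLOW action=A_GRAB
3. grasp_fail: (M_FOLLOW) → mode=M_FOLLOW action=A_WAIT

final mode: M_FOLLOW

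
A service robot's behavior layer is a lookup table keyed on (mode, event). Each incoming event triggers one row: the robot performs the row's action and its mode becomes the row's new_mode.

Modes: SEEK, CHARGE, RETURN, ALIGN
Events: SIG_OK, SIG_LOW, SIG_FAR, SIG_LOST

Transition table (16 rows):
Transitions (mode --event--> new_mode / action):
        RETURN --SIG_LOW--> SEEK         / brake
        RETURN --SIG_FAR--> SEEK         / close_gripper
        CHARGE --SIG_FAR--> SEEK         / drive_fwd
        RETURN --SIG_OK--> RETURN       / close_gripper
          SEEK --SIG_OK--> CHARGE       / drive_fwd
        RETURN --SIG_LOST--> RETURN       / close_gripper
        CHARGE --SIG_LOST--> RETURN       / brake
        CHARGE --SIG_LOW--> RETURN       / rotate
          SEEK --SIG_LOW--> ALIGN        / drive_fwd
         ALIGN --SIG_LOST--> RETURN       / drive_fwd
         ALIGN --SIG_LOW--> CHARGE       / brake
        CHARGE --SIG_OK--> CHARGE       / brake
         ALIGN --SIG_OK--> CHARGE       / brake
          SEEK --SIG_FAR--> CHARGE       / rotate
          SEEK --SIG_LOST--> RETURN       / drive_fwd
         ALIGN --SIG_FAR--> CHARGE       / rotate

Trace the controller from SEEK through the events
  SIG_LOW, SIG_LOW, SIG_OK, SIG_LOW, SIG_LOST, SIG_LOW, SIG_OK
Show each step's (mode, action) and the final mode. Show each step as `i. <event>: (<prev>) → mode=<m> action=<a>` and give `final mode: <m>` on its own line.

final mode: CHARGE

1. SIG_LOW: (SEEK) → mode=ALIGN action=drive_fwd
2. SIG_LOW: (ALIGN) → mode=CHARGE action=brake
3. SIG_OK: (CHARGE) → mode=CHARGE action=brake
4. SIG_LOW: (CHARGE) → mode=RETURN action=rotate
5. SIG_LOST: (RETURN) → mode=RETURN action=close_gripper
6. SIG_LOW: (RETURN) → mode=SEEK action=brake
7. SIG_OK: (SEEK) → mode=CHARGE action=drive_fwd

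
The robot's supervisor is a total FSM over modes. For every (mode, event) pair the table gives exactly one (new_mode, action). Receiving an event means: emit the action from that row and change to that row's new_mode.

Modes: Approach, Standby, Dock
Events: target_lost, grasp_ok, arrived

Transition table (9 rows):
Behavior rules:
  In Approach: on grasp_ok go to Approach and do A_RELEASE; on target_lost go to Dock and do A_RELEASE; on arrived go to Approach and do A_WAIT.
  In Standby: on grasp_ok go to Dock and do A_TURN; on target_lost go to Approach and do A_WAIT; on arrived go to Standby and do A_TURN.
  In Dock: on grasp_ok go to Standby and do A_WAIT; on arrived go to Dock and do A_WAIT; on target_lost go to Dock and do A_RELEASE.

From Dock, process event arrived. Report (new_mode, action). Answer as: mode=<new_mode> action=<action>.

current mode = Dock; filter table to that mode:
  (Dock, grasp_ok) → (Standby, A_WAIT)
  (Dock, arrived) → (Dock, A_WAIT)  ← event matches
  (Dock, target_lost) → (Dock, A_RELEASE)
event = arrived selects (Dock, A_WAIT)

mode=Dock action=A_WAIT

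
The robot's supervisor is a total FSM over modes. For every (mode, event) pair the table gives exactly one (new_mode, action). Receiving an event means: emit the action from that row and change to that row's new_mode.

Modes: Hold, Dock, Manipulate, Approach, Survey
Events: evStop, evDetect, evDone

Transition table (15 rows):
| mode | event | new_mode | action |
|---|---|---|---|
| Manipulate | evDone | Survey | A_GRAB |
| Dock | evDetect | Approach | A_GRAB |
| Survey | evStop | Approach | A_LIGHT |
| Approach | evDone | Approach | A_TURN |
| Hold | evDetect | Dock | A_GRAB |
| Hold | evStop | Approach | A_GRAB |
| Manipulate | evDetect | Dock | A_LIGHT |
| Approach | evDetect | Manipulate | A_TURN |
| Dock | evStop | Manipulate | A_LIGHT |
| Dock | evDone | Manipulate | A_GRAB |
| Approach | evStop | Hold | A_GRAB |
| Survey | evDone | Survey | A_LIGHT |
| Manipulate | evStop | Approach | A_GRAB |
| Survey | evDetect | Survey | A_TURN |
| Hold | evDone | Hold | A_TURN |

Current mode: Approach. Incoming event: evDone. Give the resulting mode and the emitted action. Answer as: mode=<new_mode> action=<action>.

mode=Approach action=A_TURN

current mode = Approach; filter table to that mode:
  (Approach, evDone) → (Approach, A_TURN)  ← event matches
  (Approach, evDetect) → (Manipulate, A_TURN)
  (Approach, evStop) → (Hold, A_GRAB)
event = evDone selects (Approach, A_TURN)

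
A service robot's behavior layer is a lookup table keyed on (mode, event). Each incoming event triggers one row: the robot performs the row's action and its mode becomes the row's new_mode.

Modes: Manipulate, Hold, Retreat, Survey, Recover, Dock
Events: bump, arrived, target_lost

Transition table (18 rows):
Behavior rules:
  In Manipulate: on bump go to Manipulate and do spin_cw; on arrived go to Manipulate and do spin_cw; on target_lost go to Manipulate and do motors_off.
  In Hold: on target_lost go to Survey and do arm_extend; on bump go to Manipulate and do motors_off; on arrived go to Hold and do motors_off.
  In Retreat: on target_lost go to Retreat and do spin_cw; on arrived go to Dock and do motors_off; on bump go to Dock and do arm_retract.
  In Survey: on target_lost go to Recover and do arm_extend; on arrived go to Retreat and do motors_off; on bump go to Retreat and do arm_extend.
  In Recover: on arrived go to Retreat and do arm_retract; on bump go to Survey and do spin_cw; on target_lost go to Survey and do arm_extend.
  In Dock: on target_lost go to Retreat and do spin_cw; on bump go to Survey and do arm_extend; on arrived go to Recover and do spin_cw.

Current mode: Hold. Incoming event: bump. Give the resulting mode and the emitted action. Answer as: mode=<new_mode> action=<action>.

current mode = Hold; filter table to that mode:
  (Hold, target_lost) → (Survey, arm_extend)
  (Hold, bump) → (Manipulate, motors_off)  ← event matches
  (Hold, arrived) → (Hold, motors_off)
event = bump selects (Manipulate, motors_off)

mode=Manipulate action=motors_off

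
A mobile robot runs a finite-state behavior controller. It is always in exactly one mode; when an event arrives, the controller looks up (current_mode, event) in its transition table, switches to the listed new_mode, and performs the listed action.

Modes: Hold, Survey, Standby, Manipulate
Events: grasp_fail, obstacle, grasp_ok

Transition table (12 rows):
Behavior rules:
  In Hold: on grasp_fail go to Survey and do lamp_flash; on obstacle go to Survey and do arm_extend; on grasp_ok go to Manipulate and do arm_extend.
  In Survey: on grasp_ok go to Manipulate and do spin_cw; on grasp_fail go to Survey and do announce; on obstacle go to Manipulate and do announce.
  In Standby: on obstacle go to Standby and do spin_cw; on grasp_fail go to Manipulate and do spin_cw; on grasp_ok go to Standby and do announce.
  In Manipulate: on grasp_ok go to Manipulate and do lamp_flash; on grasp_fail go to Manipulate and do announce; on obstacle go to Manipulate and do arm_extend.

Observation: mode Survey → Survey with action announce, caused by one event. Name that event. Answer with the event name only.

grasp_fail

try grasp_fail: (Survey, grasp_fail) → (Survey, announce)  ← matches
try obstacle: (Survey, obstacle) → (Manipulate, announce)
try grasp_ok: (Survey, grasp_ok) → (Manipulate, spin_cw)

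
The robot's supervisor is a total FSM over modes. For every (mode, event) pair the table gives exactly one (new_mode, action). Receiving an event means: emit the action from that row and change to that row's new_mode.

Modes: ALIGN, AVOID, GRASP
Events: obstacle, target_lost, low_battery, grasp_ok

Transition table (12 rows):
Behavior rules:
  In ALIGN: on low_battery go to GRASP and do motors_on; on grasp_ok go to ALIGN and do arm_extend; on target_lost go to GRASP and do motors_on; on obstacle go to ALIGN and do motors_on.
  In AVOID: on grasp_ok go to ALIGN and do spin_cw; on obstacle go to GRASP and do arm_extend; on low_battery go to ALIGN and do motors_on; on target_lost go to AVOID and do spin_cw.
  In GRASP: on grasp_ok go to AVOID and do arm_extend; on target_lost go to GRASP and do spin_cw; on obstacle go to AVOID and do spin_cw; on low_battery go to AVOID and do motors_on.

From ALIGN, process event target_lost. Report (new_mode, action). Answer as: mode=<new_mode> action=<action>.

current mode = ALIGN; filter table to that mode:
  (ALIGN, low_battery) → (GRASP, motors_on)
  (ALIGN, grasp_ok) → (ALIGN, arm_extend)
  (ALIGN, target_lost) → (GRASP, motors_on)  ← event matches
  (ALIGN, obstacle) → (ALIGN, motors_on)
event = target_lost selects (GRASP, motors_on)

mode=GRASP action=motors_on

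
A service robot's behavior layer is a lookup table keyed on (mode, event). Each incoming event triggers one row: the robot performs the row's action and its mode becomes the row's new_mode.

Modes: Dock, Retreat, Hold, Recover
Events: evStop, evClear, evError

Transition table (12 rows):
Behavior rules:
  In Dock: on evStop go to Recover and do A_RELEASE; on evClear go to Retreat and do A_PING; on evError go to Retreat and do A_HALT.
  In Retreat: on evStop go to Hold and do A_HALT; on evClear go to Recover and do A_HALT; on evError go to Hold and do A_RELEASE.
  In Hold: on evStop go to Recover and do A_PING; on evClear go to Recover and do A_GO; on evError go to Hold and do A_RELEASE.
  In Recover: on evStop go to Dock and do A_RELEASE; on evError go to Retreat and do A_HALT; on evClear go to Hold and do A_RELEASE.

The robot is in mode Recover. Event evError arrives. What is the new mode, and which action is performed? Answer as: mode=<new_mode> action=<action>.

current mode = Recover; filter table to that mode:
  (Recover, evStop) → (Dock, A_RELEASE)
  (Recover, evError) → (Retreat, A_HALT)  ← event matches
  (Recover, evClear) → (Hold, A_RELEASE)
event = evError selects (Retreat, A_HALT)

mode=Retreat action=A_HALT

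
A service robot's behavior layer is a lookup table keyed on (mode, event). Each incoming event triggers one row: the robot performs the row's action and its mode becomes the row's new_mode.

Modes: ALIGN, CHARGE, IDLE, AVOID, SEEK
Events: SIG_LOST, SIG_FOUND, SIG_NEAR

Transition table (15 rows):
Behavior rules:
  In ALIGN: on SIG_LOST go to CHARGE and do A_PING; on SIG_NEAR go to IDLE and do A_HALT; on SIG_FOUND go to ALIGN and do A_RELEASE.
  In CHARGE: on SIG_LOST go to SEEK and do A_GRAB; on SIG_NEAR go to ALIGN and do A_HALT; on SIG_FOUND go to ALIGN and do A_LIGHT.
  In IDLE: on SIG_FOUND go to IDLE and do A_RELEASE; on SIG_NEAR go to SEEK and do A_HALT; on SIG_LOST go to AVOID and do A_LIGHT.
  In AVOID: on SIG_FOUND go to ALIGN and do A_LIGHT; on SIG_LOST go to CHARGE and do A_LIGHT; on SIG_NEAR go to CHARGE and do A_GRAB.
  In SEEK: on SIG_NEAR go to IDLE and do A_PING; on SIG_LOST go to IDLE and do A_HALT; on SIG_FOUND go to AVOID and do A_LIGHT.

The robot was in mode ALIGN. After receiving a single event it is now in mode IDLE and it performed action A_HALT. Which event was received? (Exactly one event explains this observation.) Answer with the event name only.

try SIG_LOST: (ALIGN, SIG_LOST) → (CHARGE, A_PING)
try SIG_FOUND: (ALIGN, SIG_FOUND) → (ALIGN, A_RELEASE)
try SIG_NEAR: (ALIGN, SIG_NEAR) → (IDLE, A_HALT)  ← matches

SIG_NEAR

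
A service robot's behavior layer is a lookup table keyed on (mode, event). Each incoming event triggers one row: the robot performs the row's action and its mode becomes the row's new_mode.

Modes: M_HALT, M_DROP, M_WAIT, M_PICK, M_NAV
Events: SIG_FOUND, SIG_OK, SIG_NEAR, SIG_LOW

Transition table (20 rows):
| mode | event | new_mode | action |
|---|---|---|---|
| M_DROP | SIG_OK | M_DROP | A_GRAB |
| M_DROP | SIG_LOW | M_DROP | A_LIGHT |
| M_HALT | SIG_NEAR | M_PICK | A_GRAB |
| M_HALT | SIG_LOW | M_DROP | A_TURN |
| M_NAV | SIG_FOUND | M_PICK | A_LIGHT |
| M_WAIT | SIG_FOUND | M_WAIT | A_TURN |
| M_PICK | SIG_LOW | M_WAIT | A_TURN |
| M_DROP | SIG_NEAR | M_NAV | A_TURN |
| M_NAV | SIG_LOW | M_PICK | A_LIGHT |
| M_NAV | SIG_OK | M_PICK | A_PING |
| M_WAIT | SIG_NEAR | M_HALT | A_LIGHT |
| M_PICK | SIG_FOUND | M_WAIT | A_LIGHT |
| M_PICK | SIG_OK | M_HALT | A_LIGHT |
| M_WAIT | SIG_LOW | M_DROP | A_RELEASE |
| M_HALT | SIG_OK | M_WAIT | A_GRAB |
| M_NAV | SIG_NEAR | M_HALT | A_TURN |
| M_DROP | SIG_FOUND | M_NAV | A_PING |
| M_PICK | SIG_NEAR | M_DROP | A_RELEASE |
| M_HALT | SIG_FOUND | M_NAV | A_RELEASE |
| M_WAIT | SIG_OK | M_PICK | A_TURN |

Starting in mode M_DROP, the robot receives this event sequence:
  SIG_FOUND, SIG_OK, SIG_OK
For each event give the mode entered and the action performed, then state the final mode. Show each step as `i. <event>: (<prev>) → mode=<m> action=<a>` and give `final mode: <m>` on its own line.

final mode: M_HALT

1. SIG_FOUND: (M_DROP) → mode=M_NAV action=A_PING
2. SIG_OK: (M_NAV) → mode=M_PICK action=A_PING
3. SIG_OK: (M_PICK) → mode=M_HALT action=A_LIGHT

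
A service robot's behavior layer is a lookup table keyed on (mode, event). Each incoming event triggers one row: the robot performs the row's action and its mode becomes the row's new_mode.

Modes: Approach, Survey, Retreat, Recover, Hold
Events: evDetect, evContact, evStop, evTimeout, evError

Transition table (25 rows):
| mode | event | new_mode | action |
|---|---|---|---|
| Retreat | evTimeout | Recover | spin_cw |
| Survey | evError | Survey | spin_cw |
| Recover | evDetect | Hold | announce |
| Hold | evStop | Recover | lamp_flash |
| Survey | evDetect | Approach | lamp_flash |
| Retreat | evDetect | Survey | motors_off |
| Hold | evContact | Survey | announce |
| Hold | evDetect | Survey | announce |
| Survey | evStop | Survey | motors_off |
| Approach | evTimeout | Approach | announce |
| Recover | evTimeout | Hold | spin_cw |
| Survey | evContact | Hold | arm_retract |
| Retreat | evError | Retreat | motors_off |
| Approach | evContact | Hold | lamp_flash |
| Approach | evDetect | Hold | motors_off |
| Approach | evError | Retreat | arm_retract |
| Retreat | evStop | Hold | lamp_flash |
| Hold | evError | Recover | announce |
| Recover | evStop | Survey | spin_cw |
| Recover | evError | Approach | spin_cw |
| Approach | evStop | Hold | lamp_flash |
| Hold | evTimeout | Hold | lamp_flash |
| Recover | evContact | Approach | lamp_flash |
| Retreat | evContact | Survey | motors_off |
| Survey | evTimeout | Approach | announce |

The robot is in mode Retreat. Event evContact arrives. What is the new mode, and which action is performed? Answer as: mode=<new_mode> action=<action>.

mode=Survey action=motors_off

current mode = Retreat; filter table to that mode:
  (Retreat, evTimeout) → (Recover, spin_cw)
  (Retreat, evDetect) → (Survey, motors_off)
  (Retreat, evError) → (Retreat, motors_off)
  (Retreat, evStop) → (Hold, lamp_flash)
  (Retreat, evContact) → (Survey, motors_off)  ← event matches
event = evContact selects (Survey, motors_off)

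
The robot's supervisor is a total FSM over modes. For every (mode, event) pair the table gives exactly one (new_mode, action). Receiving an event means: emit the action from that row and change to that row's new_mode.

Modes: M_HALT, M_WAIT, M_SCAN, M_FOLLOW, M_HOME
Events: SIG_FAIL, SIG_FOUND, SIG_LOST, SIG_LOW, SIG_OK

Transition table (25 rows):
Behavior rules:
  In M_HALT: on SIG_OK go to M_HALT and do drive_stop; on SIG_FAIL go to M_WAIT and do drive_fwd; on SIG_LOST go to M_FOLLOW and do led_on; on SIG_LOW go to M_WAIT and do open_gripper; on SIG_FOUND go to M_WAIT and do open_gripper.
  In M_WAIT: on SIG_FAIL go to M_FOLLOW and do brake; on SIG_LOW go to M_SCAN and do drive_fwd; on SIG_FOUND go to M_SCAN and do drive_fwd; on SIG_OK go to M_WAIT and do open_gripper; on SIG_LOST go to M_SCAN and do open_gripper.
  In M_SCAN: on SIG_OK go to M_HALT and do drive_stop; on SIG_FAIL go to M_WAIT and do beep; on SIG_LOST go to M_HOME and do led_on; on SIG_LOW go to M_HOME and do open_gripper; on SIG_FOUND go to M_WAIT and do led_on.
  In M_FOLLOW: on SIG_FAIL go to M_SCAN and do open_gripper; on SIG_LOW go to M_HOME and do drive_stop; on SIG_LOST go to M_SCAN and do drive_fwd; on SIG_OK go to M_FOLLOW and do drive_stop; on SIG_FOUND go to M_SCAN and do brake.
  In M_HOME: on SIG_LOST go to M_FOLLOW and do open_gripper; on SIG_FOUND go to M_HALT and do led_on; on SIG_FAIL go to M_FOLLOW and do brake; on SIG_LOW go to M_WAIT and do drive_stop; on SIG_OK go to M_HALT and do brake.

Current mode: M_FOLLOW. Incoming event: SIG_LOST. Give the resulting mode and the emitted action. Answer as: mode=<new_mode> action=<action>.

current mode = M_FOLLOW; filter table to that mode:
  (M_FOLLOW, SIG_FAIL) → (M_SCAN, open_gripper)
  (M_FOLLOW, SIG_LOW) → (M_HOME, drive_stop)
  (M_FOLLOW, SIG_LOST) → (M_SCAN, drive_fwd)  ← event matches
  (M_FOLLOW, SIG_OK) → (M_FOLLOW, drive_stop)
  (M_FOLLOW, SIG_FOUND) → (M_SCAN, brake)
event = SIG_LOST selects (M_SCAN, drive_fwd)

mode=M_SCAN action=drive_fwd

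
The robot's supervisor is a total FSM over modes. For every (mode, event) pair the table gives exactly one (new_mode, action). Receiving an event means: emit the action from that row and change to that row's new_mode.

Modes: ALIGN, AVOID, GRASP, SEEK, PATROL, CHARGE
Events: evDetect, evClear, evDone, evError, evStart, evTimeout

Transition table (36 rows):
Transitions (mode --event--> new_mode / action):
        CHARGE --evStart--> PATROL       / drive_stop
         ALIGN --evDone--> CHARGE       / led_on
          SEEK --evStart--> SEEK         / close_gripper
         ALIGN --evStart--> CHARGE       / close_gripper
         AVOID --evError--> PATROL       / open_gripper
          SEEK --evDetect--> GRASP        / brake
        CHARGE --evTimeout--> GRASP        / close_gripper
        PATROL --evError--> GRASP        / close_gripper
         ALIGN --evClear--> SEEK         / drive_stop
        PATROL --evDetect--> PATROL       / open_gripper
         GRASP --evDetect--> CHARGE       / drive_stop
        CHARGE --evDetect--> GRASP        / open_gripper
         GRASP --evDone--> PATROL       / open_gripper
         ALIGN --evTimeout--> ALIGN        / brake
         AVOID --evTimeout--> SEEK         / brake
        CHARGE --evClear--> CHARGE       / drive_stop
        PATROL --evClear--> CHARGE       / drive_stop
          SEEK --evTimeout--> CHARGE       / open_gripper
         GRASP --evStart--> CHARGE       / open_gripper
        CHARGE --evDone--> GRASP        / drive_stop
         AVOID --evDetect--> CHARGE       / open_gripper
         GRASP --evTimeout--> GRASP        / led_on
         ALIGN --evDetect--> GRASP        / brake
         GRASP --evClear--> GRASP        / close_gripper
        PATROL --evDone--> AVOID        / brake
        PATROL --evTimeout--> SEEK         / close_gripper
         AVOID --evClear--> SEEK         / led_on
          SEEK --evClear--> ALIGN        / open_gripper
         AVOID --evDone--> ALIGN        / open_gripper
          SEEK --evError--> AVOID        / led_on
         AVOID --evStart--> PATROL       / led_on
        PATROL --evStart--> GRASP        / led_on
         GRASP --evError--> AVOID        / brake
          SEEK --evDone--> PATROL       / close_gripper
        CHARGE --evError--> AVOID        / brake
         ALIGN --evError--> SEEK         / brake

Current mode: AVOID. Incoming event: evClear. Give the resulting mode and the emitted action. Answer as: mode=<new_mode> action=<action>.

current mode = AVOID; filter table to that mode:
  (AVOID, evError) → (PATROL, open_gripper)
  (AVOID, evTimeout) → (SEEK, brake)
  (AVOID, evDetect) → (CHARGE, open_gripper)
  (AVOID, evClear) → (SEEK, led_on)  ← event matches
  (AVOID, evDone) → (ALIGN, open_gripper)
  (AVOID, evStart) → (PATROL, led_on)
event = evClear selects (SEEK, led_on)

mode=SEEK action=led_on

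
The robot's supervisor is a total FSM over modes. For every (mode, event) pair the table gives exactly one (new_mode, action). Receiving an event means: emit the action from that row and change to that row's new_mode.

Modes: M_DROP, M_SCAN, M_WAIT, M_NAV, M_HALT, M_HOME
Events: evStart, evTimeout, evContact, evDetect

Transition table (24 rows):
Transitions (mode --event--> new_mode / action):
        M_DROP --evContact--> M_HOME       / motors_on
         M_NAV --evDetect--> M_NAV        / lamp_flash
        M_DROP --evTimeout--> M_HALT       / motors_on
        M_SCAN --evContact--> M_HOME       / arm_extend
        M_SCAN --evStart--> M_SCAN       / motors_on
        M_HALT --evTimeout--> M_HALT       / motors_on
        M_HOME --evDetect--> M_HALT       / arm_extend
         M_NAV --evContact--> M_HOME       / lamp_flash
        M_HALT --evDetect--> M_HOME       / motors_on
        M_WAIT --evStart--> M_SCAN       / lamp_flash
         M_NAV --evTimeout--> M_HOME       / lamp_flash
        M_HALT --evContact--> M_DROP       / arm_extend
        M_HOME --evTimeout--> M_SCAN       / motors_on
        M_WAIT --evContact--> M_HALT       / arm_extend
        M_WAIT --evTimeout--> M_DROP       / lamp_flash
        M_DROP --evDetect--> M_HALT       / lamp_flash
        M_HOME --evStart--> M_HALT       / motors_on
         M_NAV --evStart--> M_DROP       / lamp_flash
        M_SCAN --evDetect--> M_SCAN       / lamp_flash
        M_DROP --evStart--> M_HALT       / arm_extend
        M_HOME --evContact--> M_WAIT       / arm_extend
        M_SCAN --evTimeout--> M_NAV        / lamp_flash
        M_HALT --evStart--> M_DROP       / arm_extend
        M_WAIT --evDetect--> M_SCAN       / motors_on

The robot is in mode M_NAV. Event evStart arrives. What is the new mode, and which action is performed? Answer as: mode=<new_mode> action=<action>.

current mode = M_NAV; filter table to that mode:
  (M_NAV, evDetect) → (M_NAV, lamp_flash)
  (M_NAV, evContact) → (M_HOME, lamp_flash)
  (M_NAV, evTimeout) → (M_HOME, lamp_flash)
  (M_NAV, evStart) → (M_DROP, lamp_flash)  ← event matches
event = evStart selects (M_DROP, lamp_flash)

mode=M_DROP action=lamp_flash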